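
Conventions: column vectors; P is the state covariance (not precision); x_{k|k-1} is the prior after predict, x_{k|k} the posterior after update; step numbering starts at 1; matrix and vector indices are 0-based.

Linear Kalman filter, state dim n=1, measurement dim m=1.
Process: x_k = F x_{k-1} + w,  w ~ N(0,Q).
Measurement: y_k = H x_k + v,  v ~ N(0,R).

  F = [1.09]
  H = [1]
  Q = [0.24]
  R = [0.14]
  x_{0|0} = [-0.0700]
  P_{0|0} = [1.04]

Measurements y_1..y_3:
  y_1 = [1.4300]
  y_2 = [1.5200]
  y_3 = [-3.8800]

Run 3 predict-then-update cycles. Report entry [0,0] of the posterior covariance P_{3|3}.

step 1: x^-=[-0.0763]  P^-=[1.4756]  S=[1.6156]  K=[0.9133]  nu=[1.5063]  x^+=[1.2995]  P^+=[0.1279]
step 2: x^-=[1.4164]  P^-=[0.3919]  S=[0.5319]  K=[0.7368]  nu=[0.1036]  x^+=[1.4927]  P^+=[0.1032]
step 3: x^-=[1.6271]  P^-=[0.3626]  S=[0.5026]  K=[0.7214]  nu=[-5.5071]  x^+=[-2.3459]  P^+=[0.1010]

P_post[0,0] = 0.1010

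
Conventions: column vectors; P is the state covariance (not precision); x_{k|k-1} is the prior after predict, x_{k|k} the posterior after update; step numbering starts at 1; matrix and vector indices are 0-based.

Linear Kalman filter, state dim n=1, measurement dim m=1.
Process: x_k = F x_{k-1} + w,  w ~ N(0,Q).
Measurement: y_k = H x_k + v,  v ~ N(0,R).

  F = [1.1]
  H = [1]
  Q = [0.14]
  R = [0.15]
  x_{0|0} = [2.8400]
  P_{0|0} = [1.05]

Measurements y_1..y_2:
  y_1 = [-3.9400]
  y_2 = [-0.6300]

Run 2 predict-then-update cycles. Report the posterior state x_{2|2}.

x_post = [-1.6069]

step 1: x^-=[3.1240]  P^-=[1.4105]  S=[1.5605]  K=[0.9039]  nu=[-7.0640]  x^+=[-3.2610]  P^+=[0.1356]
step 2: x^-=[-3.5871]  P^-=[0.3041]  S=[0.4541]  K=[0.6696]  nu=[2.9571]  x^+=[-1.6069]  P^+=[0.1004]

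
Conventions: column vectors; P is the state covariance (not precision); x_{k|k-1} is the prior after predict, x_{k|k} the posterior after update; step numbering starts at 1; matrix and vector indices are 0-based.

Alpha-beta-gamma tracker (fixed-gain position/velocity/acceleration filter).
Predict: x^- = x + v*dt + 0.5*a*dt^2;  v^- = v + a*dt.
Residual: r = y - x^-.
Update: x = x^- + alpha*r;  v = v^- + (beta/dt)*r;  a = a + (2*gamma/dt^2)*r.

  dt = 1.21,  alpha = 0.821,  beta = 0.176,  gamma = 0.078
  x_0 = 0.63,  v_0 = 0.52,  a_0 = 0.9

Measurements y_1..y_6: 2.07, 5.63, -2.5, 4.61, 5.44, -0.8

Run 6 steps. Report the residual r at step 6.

resid = -8.8642

step 1: x_pred=1.9180  r=0.1520  x^+=2.0428  v^+=1.6311  a^+=0.9162
step 2: x_pred=4.6871  r=0.9429  x^+=5.4612  v^+=2.8768  a^+=1.0167
step 3: x_pred=9.6864  r=-12.1864  x^+=-0.3186  v^+=2.3344  a^+=-0.2818
step 4: x_pred=2.2997  r=2.3103  x^+=4.1965  v^+=2.3295  a^+=-0.0357
step 5: x_pred=6.9890  r=-1.5490  x^+=5.7173  v^+=2.0610  a^+=-0.2007
step 6: x_pred=8.0642  r=-8.8642  x^+=0.7867  v^+=0.5288  a^+=-1.1452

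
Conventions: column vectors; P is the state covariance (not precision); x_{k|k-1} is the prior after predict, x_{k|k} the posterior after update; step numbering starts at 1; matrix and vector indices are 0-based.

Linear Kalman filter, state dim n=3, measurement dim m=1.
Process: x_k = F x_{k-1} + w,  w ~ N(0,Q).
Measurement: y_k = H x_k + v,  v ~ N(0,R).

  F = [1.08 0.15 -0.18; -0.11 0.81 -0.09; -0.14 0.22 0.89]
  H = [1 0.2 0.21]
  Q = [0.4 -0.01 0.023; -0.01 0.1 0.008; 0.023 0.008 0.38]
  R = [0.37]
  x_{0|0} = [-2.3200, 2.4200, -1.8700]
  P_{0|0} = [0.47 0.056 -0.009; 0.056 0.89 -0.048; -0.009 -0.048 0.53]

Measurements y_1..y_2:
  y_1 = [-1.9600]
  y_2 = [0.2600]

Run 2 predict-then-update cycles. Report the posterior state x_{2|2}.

step 1: x^-=[-1.8060, 2.3837, -0.8071]  P^-=[1.0096 0.1073 -0.1049; 0.1073 0.6907 0.0908; -0.1049 0.0908 0.8321]  S=[1.4505]  K=[0.6957; 0.1824; 0.0607]  nu=[-0.4612]  x^+=[-2.1269, 2.2996, -0.8351]  P^+=[0.3076 -0.0767 -0.1661; -0.0767 0.6425 0.0747; -0.1661 0.0747 0.8268]
step 2: x^-=[-1.8018, 2.1718, 0.0604]  P^-=[0.8358 -0.0200 -0.3082; -0.0200 0.5315 0.1381; -0.3082 0.1381 1.1474]  S=[1.1518]  K=[0.6660; 0.1001; -0.0344]  nu=[1.6147]  x^+=[-0.7264, 2.3334, 0.0049]  P^+=[0.3249 -0.0968 -0.2818; -0.0968 0.5199 0.1421; -0.2818 0.1421 1.1460]

x_post = [-0.7264, 2.3334, 0.0049]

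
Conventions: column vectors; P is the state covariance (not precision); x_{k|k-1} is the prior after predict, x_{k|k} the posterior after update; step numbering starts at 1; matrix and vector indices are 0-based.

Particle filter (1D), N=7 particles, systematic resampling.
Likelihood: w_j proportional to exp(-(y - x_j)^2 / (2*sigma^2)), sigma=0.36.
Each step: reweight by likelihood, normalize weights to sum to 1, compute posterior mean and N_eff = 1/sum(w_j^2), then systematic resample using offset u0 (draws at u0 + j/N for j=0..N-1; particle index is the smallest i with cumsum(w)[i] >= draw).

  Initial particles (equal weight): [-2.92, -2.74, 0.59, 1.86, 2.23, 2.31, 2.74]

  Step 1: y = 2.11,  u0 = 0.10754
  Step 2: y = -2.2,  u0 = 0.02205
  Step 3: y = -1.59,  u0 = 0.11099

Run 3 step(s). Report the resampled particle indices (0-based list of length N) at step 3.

step 1: w=[0.0000, 0.0000, 0.0000, 0.2801, 0.3372, 0.3055, 0.0771]  mean=2.1900  Neff=3.4309  idx=[3, 3, 4, 4, 5, 5, 6]
step 2: w=[0.5000, 0.5000, 0.0000, 0.0000, 0.0000, 0.0000, 0.0000]  mean=1.8600  Neff=2.0000  idx=[0, 0, 0, 0, 1, 1, 1]
step 3: w=[0.1429, 0.1429, 0.1429, 0.1429, 0.1429, 0.1429, 0.1429]  mean=1.8600  Neff=7.0000  idx=[0, 1, 2, 3, 4, 5, 6]

resampled_idx = [0, 1, 2, 3, 4, 5, 6]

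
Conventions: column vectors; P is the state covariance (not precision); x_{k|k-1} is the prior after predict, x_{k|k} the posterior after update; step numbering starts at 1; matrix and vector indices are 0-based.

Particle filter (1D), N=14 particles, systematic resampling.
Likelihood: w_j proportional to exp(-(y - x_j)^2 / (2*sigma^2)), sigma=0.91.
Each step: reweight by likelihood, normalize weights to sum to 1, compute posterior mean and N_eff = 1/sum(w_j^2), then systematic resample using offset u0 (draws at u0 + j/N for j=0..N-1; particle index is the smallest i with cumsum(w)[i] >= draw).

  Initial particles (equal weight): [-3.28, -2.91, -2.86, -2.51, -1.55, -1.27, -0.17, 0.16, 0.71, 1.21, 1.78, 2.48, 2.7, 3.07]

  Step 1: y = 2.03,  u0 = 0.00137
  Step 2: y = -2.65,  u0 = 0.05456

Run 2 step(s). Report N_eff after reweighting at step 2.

N_eff = 1.1128

step 1: w=[0.0000, 0.0000, 0.0000, 0.0000, 0.0001, 0.0003, 0.0124, 0.0280, 0.0808, 0.1541, 0.2227, 0.2047, 0.1764, 0.1204]  mean=1.9956  Neff=5.9403  idx=[6, 8, 9, 9, 10, 10, 10, 11, 11, 11, 12, 12, 12, 13]
step 2: w=[0.9470, 0.0425, 0.0048, 0.0048, 0.0003, 0.0003, 0.0003, 0.0000, 0.0000, 0.0000, 0.0000, 0.0000, 0.0000, 0.0000]  mean=-0.1176  Neff=1.1128  idx=[0, 0, 0, 0, 0, 0, 0, 0, 0, 0, 0, 0, 0, 1]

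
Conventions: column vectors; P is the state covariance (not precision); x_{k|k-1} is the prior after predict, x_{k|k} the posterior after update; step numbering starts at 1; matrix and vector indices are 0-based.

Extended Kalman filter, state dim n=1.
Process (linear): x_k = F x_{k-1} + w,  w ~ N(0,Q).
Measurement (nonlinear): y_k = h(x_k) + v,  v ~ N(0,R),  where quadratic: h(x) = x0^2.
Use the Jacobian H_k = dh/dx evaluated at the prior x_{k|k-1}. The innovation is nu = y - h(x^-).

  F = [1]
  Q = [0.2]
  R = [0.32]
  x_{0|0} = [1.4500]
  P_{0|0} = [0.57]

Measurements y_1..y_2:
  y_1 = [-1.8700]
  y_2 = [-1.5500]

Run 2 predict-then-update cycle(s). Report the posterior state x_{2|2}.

x_post = [-0.1714]

step 1: x^-=[1.4500]  P^-=[0.7700]  H_jac=[2.9000]  S=[6.7957]  K=[0.3286]  nu=[-3.9725]  x^+=[0.1447]  P^+=[0.0363]
step 2: x^-=[0.1447]  P^-=[0.2363]  H_jac=[0.2894]  S=[0.3398]  K=[0.2012]  nu=[-1.5709]  x^+=[-0.1714]  P^+=[0.2225]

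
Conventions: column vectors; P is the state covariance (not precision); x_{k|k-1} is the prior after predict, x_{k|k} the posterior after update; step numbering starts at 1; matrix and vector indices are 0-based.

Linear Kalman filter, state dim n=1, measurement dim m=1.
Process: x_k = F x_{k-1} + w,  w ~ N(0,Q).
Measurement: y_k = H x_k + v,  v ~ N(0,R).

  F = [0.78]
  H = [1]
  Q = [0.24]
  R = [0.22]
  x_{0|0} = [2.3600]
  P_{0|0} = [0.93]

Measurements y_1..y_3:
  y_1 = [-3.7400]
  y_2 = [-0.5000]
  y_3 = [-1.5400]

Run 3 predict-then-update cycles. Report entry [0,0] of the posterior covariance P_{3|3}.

P_post[0,0] = 0.1307

step 1: x^-=[1.8408]  P^-=[0.8058]  S=[1.0258]  K=[0.7855]  nu=[-5.5808]  x^+=[-2.5431]  P^+=[0.1728]
step 2: x^-=[-1.9836]  P^-=[0.3451]  S=[0.5651]  K=[0.6107]  nu=[1.4836]  x^+=[-1.0776]  P^+=[0.1344]
step 3: x^-=[-0.8405]  P^-=[0.3217]  S=[0.5417]  K=[0.5939]  nu=[-0.6995]  x^+=[-1.2559]  P^+=[0.1307]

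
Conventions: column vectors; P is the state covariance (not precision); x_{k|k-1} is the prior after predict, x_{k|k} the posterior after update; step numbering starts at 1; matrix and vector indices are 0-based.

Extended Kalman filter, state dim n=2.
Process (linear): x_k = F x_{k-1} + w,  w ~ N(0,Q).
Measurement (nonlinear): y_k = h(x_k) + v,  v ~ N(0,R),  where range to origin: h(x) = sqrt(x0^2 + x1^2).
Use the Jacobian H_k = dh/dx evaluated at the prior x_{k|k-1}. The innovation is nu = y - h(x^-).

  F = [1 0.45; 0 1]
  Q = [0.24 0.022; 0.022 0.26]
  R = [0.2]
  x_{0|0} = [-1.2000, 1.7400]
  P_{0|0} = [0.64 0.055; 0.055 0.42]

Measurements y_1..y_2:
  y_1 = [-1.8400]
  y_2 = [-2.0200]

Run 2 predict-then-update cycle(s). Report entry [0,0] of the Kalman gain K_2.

K[0,0] = -0.8536

step 1: x^-=[-0.4170, 1.7400]  P^-=[1.0146 0.2660; 0.2660 0.6800]  H_jac=[-0.2331 0.9725]  S=[0.7776]  K=[0.0286; 0.7707]  nu=[-3.6293]  x^+=[-0.5207, -1.0570]  P^+=[1.0139 0.2489; 0.2489 0.2181]
step 2: x^-=[-0.9964, -1.0570]  P^-=[1.5221 0.3690; 0.3690 0.4781]  H_jac=[-0.6859 -0.7277]  S=[1.5377]  K=[-0.8536; -0.3909]  nu=[-3.4726]  x^+=[1.9678, 0.3004]  P^+=[0.4017 -0.1440; -0.1440 0.2432]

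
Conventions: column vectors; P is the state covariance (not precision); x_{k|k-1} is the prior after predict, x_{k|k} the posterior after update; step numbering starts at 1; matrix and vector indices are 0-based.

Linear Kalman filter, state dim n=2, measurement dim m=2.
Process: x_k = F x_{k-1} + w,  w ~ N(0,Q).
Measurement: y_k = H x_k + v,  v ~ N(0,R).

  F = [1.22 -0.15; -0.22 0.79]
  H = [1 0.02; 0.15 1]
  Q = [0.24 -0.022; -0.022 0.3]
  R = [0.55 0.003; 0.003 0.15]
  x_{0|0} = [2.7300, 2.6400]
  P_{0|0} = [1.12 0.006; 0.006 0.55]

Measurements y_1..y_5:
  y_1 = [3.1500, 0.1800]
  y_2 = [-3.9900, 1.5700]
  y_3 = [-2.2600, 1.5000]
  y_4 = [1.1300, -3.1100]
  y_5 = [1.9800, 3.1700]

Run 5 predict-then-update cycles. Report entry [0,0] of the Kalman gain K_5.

step 1: x^-=[2.9346, 1.4850]  P^-=[1.9172 -0.3818; -0.3818 0.6954]  S=[2.4522 -0.0785; -0.0785 0.7740]  K=[0.7773 -0.0429; -0.1240 0.8119]  nu=[0.1857, -1.7452]  x^+=[3.1539, 0.0451]  P^+=[0.4288 -0.0684; -0.0684 0.1317]
step 2: x^-=[3.8410, -0.6582]  P^-=[0.9062 -0.2209; -0.2209 0.4267]  S=[1.4475 -0.0741; -0.0741 0.5308]  K=[0.6192 -0.0736; -0.1095 0.7261]  nu=[-7.8178, 1.6521]  x^+=[-1.1215, 1.3978]  P^+=[0.3416 -0.0604; -0.0604 0.1177]
step 3: x^-=[-1.5779, 1.3510]  P^-=[0.7731 -0.1878; -0.1878 0.4110]  S=[1.3158 -0.0612; -0.0612 0.5220]  K=[0.5815 -0.0695; -0.1030 0.7212]  nu=[-0.7091, 0.3857]  x^+=[-2.0171, 1.7022]  P^+=[0.3207 -0.0568; -0.0568 0.1164]
step 4: x^-=[-2.7161, 1.7885]  P^-=[0.7408 -0.1785; -0.1785 0.4079]  S=[1.2838 -0.0567; -0.0567 0.5210]  K=[0.5713 -0.0671; -0.1008 0.7205]  nu=[3.8104, -4.4910]  x^+=[-0.2381, -1.8316]  P^+=[0.3151 -0.0556; -0.0556 0.1161]
step 5: x^-=[-0.0157, -1.3946]  P^-=[0.7320 -0.1758; -0.1758 0.4071]  S=[1.2751 -0.0554; -0.0554 0.5208]  K=[0.5684 -0.0663; -0.1002 0.7203]  nu=[2.0236, 4.5670]  x^+=[0.8319, 1.6924]  P^+=[0.3135 -0.0553; -0.0553 0.1160]

K[0,0] = 0.5684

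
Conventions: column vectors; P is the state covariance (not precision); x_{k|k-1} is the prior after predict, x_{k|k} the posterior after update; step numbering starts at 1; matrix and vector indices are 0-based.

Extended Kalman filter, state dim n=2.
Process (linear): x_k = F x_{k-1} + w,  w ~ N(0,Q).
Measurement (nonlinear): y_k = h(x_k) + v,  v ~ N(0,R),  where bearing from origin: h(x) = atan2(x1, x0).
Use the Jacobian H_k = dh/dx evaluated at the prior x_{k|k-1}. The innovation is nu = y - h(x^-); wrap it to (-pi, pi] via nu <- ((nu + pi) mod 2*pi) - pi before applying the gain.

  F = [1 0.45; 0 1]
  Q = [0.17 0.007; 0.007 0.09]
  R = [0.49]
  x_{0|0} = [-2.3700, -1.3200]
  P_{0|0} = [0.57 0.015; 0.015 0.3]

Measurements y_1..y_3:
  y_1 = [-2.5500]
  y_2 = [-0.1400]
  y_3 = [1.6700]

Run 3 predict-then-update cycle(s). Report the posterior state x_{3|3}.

x_post = [-4.3478, -1.5440]

step 1: x^-=[-2.9640, -1.3200]  P^-=[0.8143 0.1570; 0.1570 0.3900]  H_jac=[0.1254 -0.2815]  S=[0.5226]  K=[0.1108; -0.1724]  nu=[0.1726]  x^+=[-2.9449, -1.3498]  P^+=[0.8078 0.1670; 0.1670 0.3745]
step 2: x^-=[-3.5523, -1.3498]  P^-=[1.2039 0.3425; 0.3425 0.4645]  H_jac=[0.0935 -0.2460]  S=[0.5129]  K=[0.0551; -0.1604]  nu=[2.6385]  x^+=[-3.4068, -1.7729]  P^+=[1.2024 0.3470; 0.3470 0.4513]
step 3: x^-=[-4.2046, -1.7729]  P^-=[1.7761 0.5571; 0.5571 0.5413]  H_jac=[0.0851 -0.2019]  S=[0.5058]  K=[0.0766; -0.1223]  nu=[-1.8706]  x^+=[-4.3478, -1.5440]  P^+=[1.7731 0.5618; 0.5618 0.5337]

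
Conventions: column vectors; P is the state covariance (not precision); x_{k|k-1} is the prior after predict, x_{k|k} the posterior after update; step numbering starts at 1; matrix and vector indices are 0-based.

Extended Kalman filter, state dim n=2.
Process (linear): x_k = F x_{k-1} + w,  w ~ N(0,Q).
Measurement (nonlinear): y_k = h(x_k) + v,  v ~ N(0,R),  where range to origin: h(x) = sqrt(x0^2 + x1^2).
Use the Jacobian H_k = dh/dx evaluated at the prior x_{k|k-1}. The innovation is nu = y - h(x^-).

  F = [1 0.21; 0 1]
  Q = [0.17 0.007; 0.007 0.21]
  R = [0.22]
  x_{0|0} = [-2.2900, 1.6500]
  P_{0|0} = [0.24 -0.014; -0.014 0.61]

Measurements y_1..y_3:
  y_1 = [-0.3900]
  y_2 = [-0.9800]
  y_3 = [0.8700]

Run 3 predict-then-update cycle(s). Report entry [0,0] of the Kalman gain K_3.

K[0,0] = 0.3353

step 1: x^-=[-1.9435, 1.6500]  P^-=[0.4310 0.1211; 0.1211 0.8200]  H_jac=[-0.7623 0.6472]  S=[0.6945]  K=[-0.3603; 0.6313]  nu=[-2.9394]  x^+=[-0.8845, -0.2056]  P^+=[0.3409 0.2790; 0.2790 0.5433]
step 2: x^-=[-0.9276, -0.2056]  P^-=[0.6520 0.4001; 0.4001 0.7533]  H_jac=[-0.9763 -0.2164]  S=[1.0458]  K=[-0.6915; -0.5294]  nu=[-1.9301]  x^+=[0.4070, 0.8162]  P^+=[0.1520 0.0173; 0.0173 0.4602]
step 3: x^-=[0.5784, 0.8162]  P^-=[0.3495 0.1209; 0.1209 0.6702]  H_jac=[0.5782 0.8159]  S=[0.8971]  K=[0.3353; 0.6875]  nu=[-0.1304]  x^+=[0.5347, 0.7266]  P^+=[0.2487 -0.0858; -0.0858 0.2462]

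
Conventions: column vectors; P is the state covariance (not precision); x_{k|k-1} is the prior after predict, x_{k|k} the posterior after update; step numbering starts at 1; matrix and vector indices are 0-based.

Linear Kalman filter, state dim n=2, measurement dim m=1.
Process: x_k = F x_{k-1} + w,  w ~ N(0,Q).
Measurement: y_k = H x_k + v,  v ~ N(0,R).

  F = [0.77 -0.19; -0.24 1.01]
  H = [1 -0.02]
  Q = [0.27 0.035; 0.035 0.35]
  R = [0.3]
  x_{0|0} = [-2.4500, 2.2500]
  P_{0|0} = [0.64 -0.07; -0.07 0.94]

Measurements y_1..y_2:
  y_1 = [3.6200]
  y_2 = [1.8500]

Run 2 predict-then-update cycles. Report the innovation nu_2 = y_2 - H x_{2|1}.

step 1: x^-=[-2.3140, 2.8605]  P^-=[0.7039 -0.3213; -0.3213 1.3797]  S=[1.0173]  K=[0.6982; -0.3430]  nu=[5.9912]  x^+=[1.8693, 0.8058]  P^+=[0.2079 -0.0777; -0.0777 1.2600]
step 2: x^-=[1.2862, 0.3652]  P^-=[0.4615 -0.3092; -0.3092 1.6850]  S=[0.7745]  K=[0.6038; -0.4427]  nu=[0.5711]  x^+=[1.6311, 0.1124]  P^+=[0.1791 -0.1021; -0.1021 1.5332]

innov = [0.5711]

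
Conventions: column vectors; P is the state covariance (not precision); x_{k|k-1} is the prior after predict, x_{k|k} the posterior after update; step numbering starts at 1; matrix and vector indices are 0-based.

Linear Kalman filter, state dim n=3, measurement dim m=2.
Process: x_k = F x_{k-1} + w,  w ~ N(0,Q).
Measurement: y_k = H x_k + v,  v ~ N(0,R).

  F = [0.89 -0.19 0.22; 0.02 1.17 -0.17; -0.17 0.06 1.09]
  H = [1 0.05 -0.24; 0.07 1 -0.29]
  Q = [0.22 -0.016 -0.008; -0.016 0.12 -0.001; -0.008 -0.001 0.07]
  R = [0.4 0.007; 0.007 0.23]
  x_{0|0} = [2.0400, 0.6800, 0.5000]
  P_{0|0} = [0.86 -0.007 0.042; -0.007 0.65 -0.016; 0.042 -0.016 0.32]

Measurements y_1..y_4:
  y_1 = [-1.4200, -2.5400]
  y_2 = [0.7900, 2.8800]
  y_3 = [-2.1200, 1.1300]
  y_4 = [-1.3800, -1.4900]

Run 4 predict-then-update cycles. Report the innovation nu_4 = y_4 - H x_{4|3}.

innov = [-0.2001, -2.7205]

step 1: x^-=[1.7964, 0.7514, 0.2390]  P^-=[0.9603 -0.1752 -0.0271; -0.1752 1.0251 -0.0343; -0.0271 -0.0343 0.4599]  S=[1.3857 -0.0013; -0.0013 1.2950]  K=[0.6913 -0.0766; -0.0828 0.7897; -0.1006 -0.1311]  nu=[-3.1966, -3.3478]  x^+=[-0.1569, -1.6279, 0.9993]  P^+=[0.2903 -0.0168 0.0561; -0.0168 0.2078 0.0881; 0.0561 0.0881 0.4236]
step 2: x^-=[0.3895, -2.0777, 1.0182]  P^-=[0.4983 -0.0731 0.0811; -0.0731 0.3806 0.0517; 0.0811 0.0517 0.5735]  S=[0.8848 -0.0105; -0.0105 0.6178]  K=[0.5359 -0.0907; -0.0682 0.5824; -0.0631 -0.1774]  nu=[0.7488, 5.2257]  x^+=[0.3166, 0.9146, 0.0438]  P^+=[0.2380 -0.0047 0.1001; -0.0047 0.1661 0.1115; 0.1001 0.1115 0.5508]
step 3: x^-=[0.1176, 1.0689, 0.0488]  P^-=[0.4727 -0.0566 0.1576; -0.0566 0.3182 0.0548; 0.1576 0.0548 0.7095]  S=[0.8317 -0.0137; -0.0137 0.5640]  K=[0.5176 -0.1101; -0.0561 0.5275; -0.0161 -0.2484]  nu=[-2.2793, 0.0670]  x^+=[-1.0696, 1.2320, 0.0688]  P^+=[0.2414 0.0041 0.1473; 0.0041 0.1578 0.1281; 0.1473 0.1281 0.6745]
step 4: x^-=[-1.1709, 1.4084, 0.3307]  P^-=[0.4952 -0.0523 0.2284; -0.0523 0.3038 0.0529; 0.2284 0.0529 0.8410]  S=[0.8283 -0.0206; -0.0206 0.5597]  K=[0.5253 -0.1305; -0.0475 0.5071; 0.0274 -0.3116]  nu=[-0.2001, -2.7205]  x^+=[-0.9211, 0.0382, 1.1731]  P^+=[0.2543 0.0110 0.1902; 0.0110 0.1570 0.1431; 0.1902 0.1431 0.7857]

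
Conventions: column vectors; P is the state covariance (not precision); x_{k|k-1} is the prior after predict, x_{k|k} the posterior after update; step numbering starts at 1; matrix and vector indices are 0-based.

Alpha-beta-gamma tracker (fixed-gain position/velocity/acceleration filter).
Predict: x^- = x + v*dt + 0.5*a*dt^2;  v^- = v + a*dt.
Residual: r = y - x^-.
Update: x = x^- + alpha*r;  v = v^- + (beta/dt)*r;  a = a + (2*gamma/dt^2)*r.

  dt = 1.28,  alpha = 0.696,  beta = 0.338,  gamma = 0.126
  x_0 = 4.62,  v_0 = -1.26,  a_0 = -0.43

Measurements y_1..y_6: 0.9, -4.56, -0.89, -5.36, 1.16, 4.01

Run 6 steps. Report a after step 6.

step 1: x_pred=2.6549  r=-1.7549  x^+=1.4335  v^+=-2.2738  a^+=-0.6999
step 2: x_pred=-2.0504  r=-2.5096  x^+=-3.7971  v^+=-3.8324  a^+=-1.0859
step 3: x_pred=-9.5922  r=8.7022  x^+=-3.5355  v^+=-2.9245  a^+=0.2525
step 4: x_pred=-7.0719  r=1.7119  x^+=-5.8804  v^+=-2.1492  a^+=0.5158
step 5: x_pred=-8.2088  r=9.3688  x^+=-1.6881  v^+=0.9850  a^+=1.9569
step 6: x_pred=1.1758  r=2.8342  x^+=3.1484  v^+=4.2382  a^+=2.3928

a_post = 2.3928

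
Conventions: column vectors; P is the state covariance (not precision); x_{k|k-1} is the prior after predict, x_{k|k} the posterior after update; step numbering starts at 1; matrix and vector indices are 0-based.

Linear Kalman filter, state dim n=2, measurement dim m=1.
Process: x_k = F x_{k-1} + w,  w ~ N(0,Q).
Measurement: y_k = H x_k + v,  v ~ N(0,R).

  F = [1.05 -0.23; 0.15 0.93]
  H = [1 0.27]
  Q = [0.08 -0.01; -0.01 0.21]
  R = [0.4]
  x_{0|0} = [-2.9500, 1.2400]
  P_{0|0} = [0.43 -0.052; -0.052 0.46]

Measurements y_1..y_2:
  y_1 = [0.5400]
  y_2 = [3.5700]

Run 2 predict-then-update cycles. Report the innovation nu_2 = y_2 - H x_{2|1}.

innov = [4.8790]

step 1: x^-=[-3.3827, 0.7107]  P^-=[0.6035 -0.0897; -0.0897 0.6030]  S=[0.9991]  K=[0.5799; 0.0732]  nu=[3.7308]  x^+=[-1.2194, 0.9839]  P^+=[0.2676 -0.1321; -0.1321 0.5977]
step 2: x^-=[-1.5066, 0.7321]  P^-=[0.4704 -0.2201; -0.2201 0.6961]  S=[0.8023]  K=[0.5123; -0.0401]  nu=[4.8790]  x^+=[0.9927, 0.5365]  P^+=[0.2599 -0.2036; -0.2036 0.6948]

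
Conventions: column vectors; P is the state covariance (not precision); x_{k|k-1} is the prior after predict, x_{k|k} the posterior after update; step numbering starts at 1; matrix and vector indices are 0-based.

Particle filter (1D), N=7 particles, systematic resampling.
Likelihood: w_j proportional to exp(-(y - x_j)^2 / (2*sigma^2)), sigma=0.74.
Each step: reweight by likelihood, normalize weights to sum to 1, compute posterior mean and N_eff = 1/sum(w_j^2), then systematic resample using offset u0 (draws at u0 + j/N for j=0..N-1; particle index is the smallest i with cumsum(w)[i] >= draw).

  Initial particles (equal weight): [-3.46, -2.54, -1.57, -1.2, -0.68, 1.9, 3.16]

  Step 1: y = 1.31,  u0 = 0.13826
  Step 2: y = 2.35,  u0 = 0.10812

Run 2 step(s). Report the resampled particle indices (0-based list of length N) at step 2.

resampled_idx = [0, 1, 2, 3, 4, 5, 6]

step 1: w=[0.0000, 0.0000, 0.0006, 0.0040, 0.0335, 0.9071, 0.0548]  mean=1.8680  Neff=1.2092  idx=[5, 5, 5, 5, 5, 5, 6]
step 2: w=[0.1501, 0.1501, 0.1501, 0.1501, 0.1501, 0.1501, 0.0992]  mean=2.0250  Neff=6.8928  idx=[0, 1, 2, 3, 4, 5, 6]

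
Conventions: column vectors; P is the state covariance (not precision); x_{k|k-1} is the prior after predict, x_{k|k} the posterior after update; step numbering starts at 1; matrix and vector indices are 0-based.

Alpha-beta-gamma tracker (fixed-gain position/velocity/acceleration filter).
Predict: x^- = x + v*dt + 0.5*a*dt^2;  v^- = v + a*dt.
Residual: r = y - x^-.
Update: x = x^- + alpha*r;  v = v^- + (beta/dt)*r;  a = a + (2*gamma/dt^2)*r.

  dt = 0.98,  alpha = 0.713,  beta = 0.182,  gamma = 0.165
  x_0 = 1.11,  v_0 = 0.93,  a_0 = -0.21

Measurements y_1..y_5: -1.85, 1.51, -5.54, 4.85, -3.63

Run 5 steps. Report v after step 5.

step 1: x_pred=1.9206  r=-3.7706  x^+=-0.7678  v^+=0.0240  a^+=-1.5056
step 2: x_pred=-1.4674  r=2.9774  x^+=0.6555  v^+=-0.8986  a^+=-0.4825
step 3: x_pred=-0.4568  r=-5.0832  x^+=-4.0811  v^+=-2.3155  a^+=-2.2292
step 4: x_pred=-7.4208  r=12.2708  x^+=1.3283  v^+=-2.2212  a^+=1.9872
step 5: x_pred=0.1057  r=-3.7357  x^+=-2.5578  v^+=-0.9676  a^+=0.7035

v_post = -0.9676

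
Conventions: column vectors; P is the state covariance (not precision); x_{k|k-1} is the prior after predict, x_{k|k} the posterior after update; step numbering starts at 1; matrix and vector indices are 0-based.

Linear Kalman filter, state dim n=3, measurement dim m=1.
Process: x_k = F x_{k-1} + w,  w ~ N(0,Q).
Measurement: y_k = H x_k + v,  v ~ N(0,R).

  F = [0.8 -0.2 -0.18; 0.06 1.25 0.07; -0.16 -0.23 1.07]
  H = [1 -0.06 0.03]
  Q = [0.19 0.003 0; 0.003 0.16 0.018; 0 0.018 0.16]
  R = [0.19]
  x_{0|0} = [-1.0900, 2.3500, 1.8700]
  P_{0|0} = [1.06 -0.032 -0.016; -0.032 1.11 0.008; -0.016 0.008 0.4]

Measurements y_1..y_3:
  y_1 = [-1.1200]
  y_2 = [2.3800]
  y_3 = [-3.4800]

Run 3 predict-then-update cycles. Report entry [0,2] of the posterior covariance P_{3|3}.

step 1: x^-=[-1.6786, 3.0030, 1.6348]  P^-=[0.9412 -0.2629 -0.1723; -0.2629 1.8966 -0.2648; -0.1723 -0.2648 0.7030]  S=[1.1608]  K=[0.8199; -0.3314; -0.1166]  nu=[0.6897]  x^+=[-1.1131, 2.7744, 1.5544]  P^+=[0.1608 0.0525 -0.0613; 0.0525 1.7692 -0.3096; -0.0613 -0.3096 0.6872]
step 2: x^-=[-1.7251, 3.5101, 1.2031]  P^-=[0.3645 -0.3172 -0.0804; -0.3172 2.8814 -0.8643; -0.0804 -0.8643 1.2218]  S=[0.6023]  K=[0.6328; -0.8566; 0.0135]  nu=[4.2796]  x^+=[0.9828, -0.1559, 1.2610]  P^+=[0.1233 0.0093 -0.0855; 0.0093 2.4394 -0.8573; -0.0855 -0.8573 1.2217]
step 3: x^-=[0.5905, -0.0477, 1.2279]  P^-=[0.3660 -0.4061 -0.0680; -0.4061 3.8287 -1.7324; -0.0680 -1.7324 2.1428]  S=[0.6226]  K=[0.6237; -1.1046; 0.1610]  nu=[-4.1102]  x^+=[-1.9731, 4.4926, 0.5660]  P^+=[0.1238 0.0229 -0.1305; 0.0229 3.0690 -1.6217; -0.1305 -1.6217 2.1267]

P_post[0,2] = -0.1305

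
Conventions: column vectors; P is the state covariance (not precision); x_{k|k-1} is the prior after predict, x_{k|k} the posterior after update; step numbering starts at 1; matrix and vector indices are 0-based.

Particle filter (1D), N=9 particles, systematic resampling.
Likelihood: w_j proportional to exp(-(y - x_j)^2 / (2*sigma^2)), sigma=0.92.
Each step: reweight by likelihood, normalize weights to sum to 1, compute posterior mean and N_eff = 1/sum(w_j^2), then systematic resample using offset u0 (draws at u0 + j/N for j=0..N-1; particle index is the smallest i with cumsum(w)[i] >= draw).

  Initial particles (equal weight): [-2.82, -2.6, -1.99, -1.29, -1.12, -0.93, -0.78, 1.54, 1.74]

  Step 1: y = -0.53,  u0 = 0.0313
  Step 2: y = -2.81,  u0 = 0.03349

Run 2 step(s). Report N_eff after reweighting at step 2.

step 1: w=[0.0115, 0.0202, 0.0722, 0.1807, 0.2069, 0.2312, 0.2450, 0.0202, 0.0121]  mean=-1.0473  Neff=5.1217  idx=[1, 3, 3, 4, 4, 5, 5, 6, 6]
step 2: w=[0.4276, 0.1121, 0.1121, 0.0812, 0.0812, 0.0544, 0.0544, 0.0385, 0.0385]  mean=-1.7442  Neff=4.3466  idx=[0, 0, 0, 0, 1, 2, 3, 4, 6]

N_eff = 4.3466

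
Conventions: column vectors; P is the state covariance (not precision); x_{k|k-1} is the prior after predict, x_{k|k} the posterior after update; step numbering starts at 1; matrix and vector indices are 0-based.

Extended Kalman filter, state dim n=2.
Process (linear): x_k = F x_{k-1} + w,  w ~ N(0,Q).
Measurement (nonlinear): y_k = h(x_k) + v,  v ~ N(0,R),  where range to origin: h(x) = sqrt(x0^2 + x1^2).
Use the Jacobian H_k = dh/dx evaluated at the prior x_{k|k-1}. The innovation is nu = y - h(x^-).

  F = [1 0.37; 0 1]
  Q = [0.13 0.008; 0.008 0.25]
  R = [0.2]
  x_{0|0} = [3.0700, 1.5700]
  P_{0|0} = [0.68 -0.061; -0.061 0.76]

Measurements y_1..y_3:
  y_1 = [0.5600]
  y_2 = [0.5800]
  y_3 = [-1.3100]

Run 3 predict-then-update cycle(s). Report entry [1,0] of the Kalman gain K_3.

K[1,0] = 0.5343

step 1: x^-=[3.6509, 1.5700]  P^-=[0.8689 0.2282; 0.2282 1.0100]  H_jac=[0.9187 0.3951]  S=[1.2566]  K=[0.7070; 0.4844]  nu=[-3.4142]  x^+=[1.2371, -0.0837]  P^+=[0.2408 -0.2021; -0.2021 0.7152]
step 2: x^-=[1.2061, -0.0837]  P^-=[0.3192 0.0705; 0.0705 0.9652]  H_jac=[0.9976 -0.0692]  S=[0.5125]  K=[0.6117; 0.0069]  nu=[-0.6290]  x^+=[0.8213, -0.0880]  P^+=[0.1274 0.0684; 0.0684 0.9652]
step 3: x^-=[0.7888, -0.0880]  P^-=[0.4401 0.4335; 0.4335 1.2152]  H_jac=[0.9938 -0.1109]  S=[0.5541]  K=[0.7026; 0.5343]  nu=[-2.1037]  x^+=[-0.6893, -1.2119]  P^+=[0.1666 0.2255; 0.2255 1.0570]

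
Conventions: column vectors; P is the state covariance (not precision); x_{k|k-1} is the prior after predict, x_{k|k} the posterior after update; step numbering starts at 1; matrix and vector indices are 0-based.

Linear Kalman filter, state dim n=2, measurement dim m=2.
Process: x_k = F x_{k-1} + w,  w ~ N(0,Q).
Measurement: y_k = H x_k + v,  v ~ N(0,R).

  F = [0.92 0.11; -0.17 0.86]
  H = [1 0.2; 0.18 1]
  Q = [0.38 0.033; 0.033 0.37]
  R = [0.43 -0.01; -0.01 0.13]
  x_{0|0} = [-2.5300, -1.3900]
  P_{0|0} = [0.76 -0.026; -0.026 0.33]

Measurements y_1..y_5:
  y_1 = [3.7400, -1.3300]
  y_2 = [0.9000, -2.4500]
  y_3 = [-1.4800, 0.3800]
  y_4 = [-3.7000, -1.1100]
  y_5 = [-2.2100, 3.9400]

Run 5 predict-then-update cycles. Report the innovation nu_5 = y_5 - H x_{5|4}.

step 1: x^-=[-2.4805, -0.7653]  P^-=[1.0220 -0.0747; -0.0747 0.6436]  S=[1.4478 0.2253; 0.2253 0.7798]  K=[0.7055 -0.0637; -0.0926 0.8348]  nu=[6.3736, -0.1182]  x^+=[2.0233, -1.4541]  P^+=[0.3185 -0.0727; -0.0727 0.1225]
step 2: x^-=[1.7015, -1.5945]  P^-=[0.6364 -0.0614; -0.0614 0.4911]  S=[1.0615 0.1392; 0.1392 0.6196]  K=[0.5942 -0.0476; -0.0689 0.7902]  nu=[-0.4826, -1.1617]  x^+=[1.4701, -2.4793]  P^+=[0.2681 -0.0604; -0.0604 0.1143]
step 3: x^-=[1.0798, -2.3821]  P^-=[0.5960 -0.0448; -0.0448 0.4799]  S=[1.0273 0.1469; 0.1469 0.6131]  K=[0.5766 -0.0362; -0.0623 0.7845]  nu=[-2.0833, 2.5678]  x^+=[-0.2145, -0.2377]  P^+=[0.2598 -0.0572; -0.0572 0.1129]
step 4: x^-=[-0.2235, -0.1680]  P^-=[0.5896 -0.0412; -0.0412 0.4778]  S=[1.0223 0.1491; 0.1491 0.6120]  K=[0.5736 -0.0335; -0.0610 0.7833]  nu=[-3.4429, -0.9018]  x^+=[-2.1682, -0.6644]  P^+=[0.2583 -0.0566; -0.0566 0.1126]
step 5: x^-=[-2.0678, -0.2028]  P^-=[0.5885 -0.0405; -0.0405 0.4773]  S=[1.0215 0.1495; 0.1495 0.6118]  K=[0.5731 -0.0330; -0.0608 0.7831]  nu=[-0.1016, 4.5150]  x^+=[-2.2751, 3.3391]  P^+=[0.2581 -0.0565; -0.0565 0.1126]

innov = [-0.1016, 4.5150]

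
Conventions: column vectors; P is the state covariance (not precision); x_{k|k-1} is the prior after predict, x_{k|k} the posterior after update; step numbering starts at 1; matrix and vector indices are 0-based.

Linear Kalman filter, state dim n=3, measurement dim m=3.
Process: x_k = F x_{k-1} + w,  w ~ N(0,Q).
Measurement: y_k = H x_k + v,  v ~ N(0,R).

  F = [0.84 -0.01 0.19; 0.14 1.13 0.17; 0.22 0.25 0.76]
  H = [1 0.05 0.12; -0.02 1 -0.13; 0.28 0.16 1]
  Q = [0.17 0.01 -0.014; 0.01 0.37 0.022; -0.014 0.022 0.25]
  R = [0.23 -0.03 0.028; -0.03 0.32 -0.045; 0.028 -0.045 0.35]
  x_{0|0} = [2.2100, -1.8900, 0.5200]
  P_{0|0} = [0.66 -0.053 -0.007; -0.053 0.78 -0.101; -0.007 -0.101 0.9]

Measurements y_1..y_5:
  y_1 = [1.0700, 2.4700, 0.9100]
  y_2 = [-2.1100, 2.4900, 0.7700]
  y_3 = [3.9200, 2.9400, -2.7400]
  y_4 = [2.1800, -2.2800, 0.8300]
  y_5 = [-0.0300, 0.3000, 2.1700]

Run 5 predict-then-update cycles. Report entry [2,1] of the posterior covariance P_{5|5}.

step 1: x^-=[1.9741, -1.7379, 0.4089]  P^-=[0.6673 0.0349 0.2162; 0.0349 1.3490 0.2719; 0.2162 0.2719 0.8040]  S=[0.9709 0.0487 0.5704; 0.0487 1.6119 0.3263; 0.5704 0.3263 1.4520]  K=[0.7128 -0.0271 0.0075; 0.0022 0.7808 0.1663; -0.0439 -0.0289 0.6491]  nu=[-0.8663, 4.3005, 0.2264]  x^+=[1.2418, 1.6558, 0.4695]  P^+=[0.1687 -0.0294 -0.0187; -0.0294 0.2408 -0.0071; -0.0187 -0.0071 0.2336]
step 2: x^-=[1.1158, 2.1247, 1.0440]  P^-=[0.2920 0.0021 0.0312; 0.0021 0.6746 0.1079; 0.0312 0.1079 0.3959]  S=[0.5384 0.0019 0.2027; 0.0019 0.9734 0.1143; 0.2027 0.1143 0.8383]  K=[0.5481 -0.0096 0.0039; 0.0273 0.6595 0.1616; -0.0368 -0.0028 0.5126]  nu=[-3.4573, 0.5233, -0.9264]  x^+=[-0.7878, 2.2256, 0.6951]  P^+=[0.1293 -0.0192 -0.0160; -0.0192 0.2026 0.0006; -0.0160 0.0006 0.1829]
step 3: x^-=[-0.5520, 2.5228, 0.9113]  P^-=[0.2631 0.0081 0.0210; 0.0081 0.6300 0.0997; 0.0210 0.0997 0.3673]  S=[0.5070 0.0071 0.1807; 0.0071 0.9302 0.1052; 0.1807 0.1052 0.7984]  K=[0.5240 -0.0041 0.0020; 0.0352 0.6447 0.1610; -0.0388 -0.0005 0.4962]  nu=[4.2365, 0.5247, -3.9004]  x^+=[1.6579, 2.3823, -1.1888]  P^+=[0.1235 -0.0168 -0.0163; -0.0168 0.1978 0.0014; -0.0163 0.0014 0.1770]
step 4: x^-=[1.1429, 2.7220, 0.0568]  P^-=[0.2586 0.0096 0.0193; 0.0096 0.6246 0.0987; 0.0193 0.0987 0.3638]  S=[0.5022 0.0086 0.1776; 0.0086 0.9249 0.1044; 0.1776 0.1044 0.7933]  K=[0.5200 -0.0029 0.0016; 0.0370 0.6427 0.1609; -0.0394 -0.0003 0.4941]  nu=[0.8942, -4.9718, 0.0176]  x^+=[1.6226, -0.4375, 0.0316]  P^+=[0.1225 -0.0163 -0.0164; -0.0163 0.1972 0.0014; -0.0164 0.0014 0.1762]
step 5: x^-=[1.3733, -0.2619, 0.2716]  P^-=[0.2579 0.0099 0.0191; 0.0099 0.6239 0.0986; 0.0191 0.0986 0.3633]  S=[0.5014 0.0090 0.1771; 0.0090 0.9242 0.1043; 0.1771 0.1043 0.7926]  K=[0.5193 -0.0027 0.0015; 0.0373 0.6424 0.1609; -0.0396 -0.0002 0.4939]  nu=[-1.4228, 0.6247, 1.5558]  x^+=[0.6351, 0.3366, 1.0961]  P^+=[0.1224 -0.0162 -0.0165; -0.0162 0.1971 0.0015; -0.0165 0.0015 0.1761]

P_post[2,1] = 0.0015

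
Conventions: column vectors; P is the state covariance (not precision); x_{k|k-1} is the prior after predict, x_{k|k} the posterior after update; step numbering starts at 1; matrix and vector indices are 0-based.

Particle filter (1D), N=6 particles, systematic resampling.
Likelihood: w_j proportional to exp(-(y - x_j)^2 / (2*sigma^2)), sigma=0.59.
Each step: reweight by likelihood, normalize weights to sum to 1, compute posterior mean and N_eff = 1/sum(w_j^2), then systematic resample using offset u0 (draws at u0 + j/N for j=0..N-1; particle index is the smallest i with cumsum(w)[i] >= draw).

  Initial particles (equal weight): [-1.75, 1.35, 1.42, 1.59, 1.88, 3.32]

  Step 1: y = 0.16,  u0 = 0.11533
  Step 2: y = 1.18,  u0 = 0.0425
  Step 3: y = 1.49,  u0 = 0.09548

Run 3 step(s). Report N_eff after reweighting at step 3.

step 1: w=[0.0173, 0.4280, 0.3345, 0.1734, 0.0467, 0.0000]  mean=1.3860  Neff=3.0521  idx=[1, 1, 2, 2, 3, 3]
step 2: w=[0.1800, 0.1800, 0.1727, 0.1727, 0.1473, 0.1473]  mean=1.4449  Neff=5.9581  idx=[0, 1, 2, 3, 4, 5]
step 3: w=[0.1647, 0.1647, 0.1682, 0.1682, 0.1670, 0.1670]  mean=1.4537  Neff=5.9995  idx=[0, 1, 2, 3, 4, 5]

N_eff = 5.9995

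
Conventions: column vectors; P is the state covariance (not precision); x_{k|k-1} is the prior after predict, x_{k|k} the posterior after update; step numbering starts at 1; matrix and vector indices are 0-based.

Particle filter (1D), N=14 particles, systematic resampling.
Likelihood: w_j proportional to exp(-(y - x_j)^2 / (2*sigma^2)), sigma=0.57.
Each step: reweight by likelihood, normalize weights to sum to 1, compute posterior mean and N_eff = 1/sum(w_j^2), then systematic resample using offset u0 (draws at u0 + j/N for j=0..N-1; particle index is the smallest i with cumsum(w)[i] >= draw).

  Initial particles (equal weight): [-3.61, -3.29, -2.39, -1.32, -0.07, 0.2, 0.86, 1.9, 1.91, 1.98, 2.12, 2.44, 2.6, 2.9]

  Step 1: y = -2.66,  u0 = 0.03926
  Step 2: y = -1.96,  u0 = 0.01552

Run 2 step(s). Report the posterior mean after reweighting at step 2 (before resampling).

post_mean = -2.3414

step 1: w=[0.1425, 0.3104, 0.5110, 0.0361, 0.0000, 0.0000, 0.0000, 0.0000, 0.0000, 0.0000, 0.0000, 0.0000, 0.0000, 0.0000]  mean=-2.8046  Neff=2.6380  idx=[0, 0, 1, 1, 1, 1, 2, 2, 2, 2, 2, 2, 2, 3]
step 2: w=[0.0025, 0.0025, 0.0108, 0.0108, 0.0108, 0.0108, 0.1235, 0.1235, 0.1235, 0.1235, 0.1235, 0.1235, 0.1235, 0.0874]  mean=-2.3414  Neff=8.7051  idx=[2, 6, 6, 7, 8, 8, 9, 9, 10, 10, 11, 12, 12, 13]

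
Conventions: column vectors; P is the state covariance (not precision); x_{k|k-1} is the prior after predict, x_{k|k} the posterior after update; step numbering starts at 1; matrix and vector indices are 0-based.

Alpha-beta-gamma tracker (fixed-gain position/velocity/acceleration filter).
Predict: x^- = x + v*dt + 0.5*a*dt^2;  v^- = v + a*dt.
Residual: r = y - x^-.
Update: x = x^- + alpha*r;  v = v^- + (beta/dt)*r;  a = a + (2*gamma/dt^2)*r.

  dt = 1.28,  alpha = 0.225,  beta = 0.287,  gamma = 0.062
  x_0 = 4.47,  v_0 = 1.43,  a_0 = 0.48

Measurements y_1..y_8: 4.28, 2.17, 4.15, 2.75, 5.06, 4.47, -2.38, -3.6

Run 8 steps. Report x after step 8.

step 1: x_pred=6.6936  r=-2.4136  x^+=6.1506  v^+=1.5032  a^+=0.2973
step 2: x_pred=8.3182  r=-6.1482  x^+=6.9349  v^+=0.5053  a^+=-0.1680
step 3: x_pred=7.4440  r=-3.2940  x^+=6.7028  v^+=-0.4484  a^+=-0.4173
step 4: x_pred=5.7871  r=-3.0371  x^+=5.1038  v^+=-1.6635  a^+=-0.6472
step 5: x_pred=2.4444  r=2.6156  x^+=3.0329  v^+=-1.9053  a^+=-0.4492
step 6: x_pred=0.2261  r=4.2439  x^+=1.1809  v^+=-1.5287  a^+=-0.1280
step 7: x_pred=-0.8807  r=-1.4993  x^+=-1.2180  v^+=-2.0288  a^+=-0.2415
step 8: x_pred=-4.0127  r=0.4127  x^+=-3.9198  v^+=-2.2453  a^+=-0.2102

x_post = -3.9198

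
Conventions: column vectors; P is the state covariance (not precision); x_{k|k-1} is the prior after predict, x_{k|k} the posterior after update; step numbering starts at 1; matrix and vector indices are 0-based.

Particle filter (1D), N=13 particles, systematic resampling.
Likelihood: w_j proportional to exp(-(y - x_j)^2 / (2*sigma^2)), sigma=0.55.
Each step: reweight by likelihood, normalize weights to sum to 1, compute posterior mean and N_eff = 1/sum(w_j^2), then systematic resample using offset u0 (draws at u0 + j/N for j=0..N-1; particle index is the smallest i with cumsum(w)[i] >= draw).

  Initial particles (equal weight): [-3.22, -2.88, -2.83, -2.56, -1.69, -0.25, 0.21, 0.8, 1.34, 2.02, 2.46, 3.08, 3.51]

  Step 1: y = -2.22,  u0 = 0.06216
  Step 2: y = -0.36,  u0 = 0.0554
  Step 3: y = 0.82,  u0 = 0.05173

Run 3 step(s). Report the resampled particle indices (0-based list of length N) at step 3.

resampled_idx = [0, 1, 2, 3, 4, 5, 6, 7, 8, 9, 10, 11, 12]

step 1: w=[0.0716, 0.1819, 0.2021, 0.3088, 0.2350, 0.0006, 0.0000, 0.0000, 0.0000, 0.0000, 0.0000, 0.0000, 0.0000]  mean=-2.5141  Neff=4.3549  idx=[0, 1, 1, 2, 2, 2, 3, 3, 3, 3, 4, 4, 4]
step 2: w=[0.0000, 0.0002, 0.0002, 0.0003, 0.0003, 0.0003, 0.0021, 0.0021, 0.0021, 0.0021, 0.3302, 0.3302, 0.3302]  mean=-1.6985  Neff=3.0568  idx=[10, 10, 10, 10, 11, 11, 11, 11, 12, 12, 12, 12, 12]
step 3: w=[0.0769, 0.0769, 0.0769, 0.0769, 0.0769, 0.0769, 0.0769, 0.0769, 0.0769, 0.0769, 0.0769, 0.0769, 0.0769]  mean=-1.6900  Neff=13.0000  idx=[0, 1, 2, 3, 4, 5, 6, 7, 8, 9, 10, 11, 12]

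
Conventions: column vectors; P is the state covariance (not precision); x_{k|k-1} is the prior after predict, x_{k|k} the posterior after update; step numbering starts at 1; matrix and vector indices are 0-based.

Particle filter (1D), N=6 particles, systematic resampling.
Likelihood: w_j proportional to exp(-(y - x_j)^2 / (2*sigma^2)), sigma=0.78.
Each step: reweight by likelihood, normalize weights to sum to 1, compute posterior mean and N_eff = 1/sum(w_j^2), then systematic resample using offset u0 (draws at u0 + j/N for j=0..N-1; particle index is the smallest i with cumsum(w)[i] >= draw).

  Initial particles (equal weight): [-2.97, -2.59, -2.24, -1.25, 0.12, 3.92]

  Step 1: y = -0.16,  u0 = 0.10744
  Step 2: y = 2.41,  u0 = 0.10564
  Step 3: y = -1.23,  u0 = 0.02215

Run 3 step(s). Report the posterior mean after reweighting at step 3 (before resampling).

step 1: w=[0.0011, 0.0058, 0.0211, 0.2786, 0.6934, 0.0000]  mean=-0.3306  Neff=1.7892  idx=[3, 3, 4, 4, 4, 4]
step 2: w=[0.0003, 0.0003, 0.2498, 0.2498, 0.2498, 0.2498]  mean=0.1192  Neff=4.0049  idx=[2, 3, 3, 4, 5, 5]
step 3: w=[0.1667, 0.1667, 0.1667, 0.1667, 0.1667, 0.1667]  mean=0.1200  Neff=6.0000  idx=[0, 1, 2, 3, 4, 5]

post_mean = 0.1200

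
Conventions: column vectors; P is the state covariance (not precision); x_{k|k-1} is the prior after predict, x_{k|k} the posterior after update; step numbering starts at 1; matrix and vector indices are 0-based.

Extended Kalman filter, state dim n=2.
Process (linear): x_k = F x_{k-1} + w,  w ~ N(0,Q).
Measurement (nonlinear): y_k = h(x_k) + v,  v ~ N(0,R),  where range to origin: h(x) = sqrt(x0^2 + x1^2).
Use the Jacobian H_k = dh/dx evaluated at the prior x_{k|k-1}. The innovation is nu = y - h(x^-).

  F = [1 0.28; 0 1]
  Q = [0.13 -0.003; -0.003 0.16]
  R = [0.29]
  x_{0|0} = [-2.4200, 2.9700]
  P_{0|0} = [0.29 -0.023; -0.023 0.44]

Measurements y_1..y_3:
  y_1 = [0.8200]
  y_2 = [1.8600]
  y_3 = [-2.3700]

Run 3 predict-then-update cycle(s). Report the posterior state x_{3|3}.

step 1: x^-=[-1.5884, 2.9700]  P^-=[0.4416 0.0972; 0.0972 0.6000]  H_jac=[-0.4716 0.8818]  S=[0.7739]  K=[-0.1584; 0.6244]  nu=[-2.5481]  x^+=[-1.1849, 1.3790]  P^+=[0.4222 0.1737; 0.1737 0.2983]
step 2: x^-=[-0.7988, 1.3790]  P^-=[0.6729 0.2542; 0.2542 0.4583]  H_jac=[-0.5012 0.8653]  S=[0.5816]  K=[-0.2016; 0.4627]  nu=[0.2664]  x^+=[-0.8525, 1.5022]  P^+=[0.6492 0.3085; 0.3085 0.3338]
step 3: x^-=[-0.4319, 1.5022]  P^-=[0.9782 0.3990; 0.3990 0.4938]  H_jac=[-0.2763 0.9611]  S=[0.6089]  K=[0.1858; 0.5983]  nu=[-3.9331]  x^+=[-1.1628, -0.8511]  P^+=[0.9571 0.3312; 0.3312 0.2758]

x_post = [-1.1628, -0.8511]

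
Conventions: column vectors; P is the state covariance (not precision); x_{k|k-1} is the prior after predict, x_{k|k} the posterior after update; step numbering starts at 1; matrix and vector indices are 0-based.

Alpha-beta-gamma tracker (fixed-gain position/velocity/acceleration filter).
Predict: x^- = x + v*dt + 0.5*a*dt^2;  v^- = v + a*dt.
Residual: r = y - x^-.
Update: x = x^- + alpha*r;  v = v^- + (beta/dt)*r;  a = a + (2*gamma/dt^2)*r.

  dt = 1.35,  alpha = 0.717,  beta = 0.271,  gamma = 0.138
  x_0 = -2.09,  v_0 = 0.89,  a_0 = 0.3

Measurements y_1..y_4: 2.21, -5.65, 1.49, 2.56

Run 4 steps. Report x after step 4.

step 1: x_pred=-0.6151  r=2.8251  x^+=1.4105  v^+=1.8621  a^+=0.7278
step 2: x_pred=4.5876  r=-10.2376  x^+=-2.7528  v^+=0.7896  a^+=-0.8225
step 3: x_pred=-2.4364  r=3.9264  x^+=0.3788  v^+=0.4673  a^+=-0.2279
step 4: x_pred=0.8020  r=1.7580  x^+=2.0625  v^+=0.5125  a^+=0.0383

x_post = 2.0625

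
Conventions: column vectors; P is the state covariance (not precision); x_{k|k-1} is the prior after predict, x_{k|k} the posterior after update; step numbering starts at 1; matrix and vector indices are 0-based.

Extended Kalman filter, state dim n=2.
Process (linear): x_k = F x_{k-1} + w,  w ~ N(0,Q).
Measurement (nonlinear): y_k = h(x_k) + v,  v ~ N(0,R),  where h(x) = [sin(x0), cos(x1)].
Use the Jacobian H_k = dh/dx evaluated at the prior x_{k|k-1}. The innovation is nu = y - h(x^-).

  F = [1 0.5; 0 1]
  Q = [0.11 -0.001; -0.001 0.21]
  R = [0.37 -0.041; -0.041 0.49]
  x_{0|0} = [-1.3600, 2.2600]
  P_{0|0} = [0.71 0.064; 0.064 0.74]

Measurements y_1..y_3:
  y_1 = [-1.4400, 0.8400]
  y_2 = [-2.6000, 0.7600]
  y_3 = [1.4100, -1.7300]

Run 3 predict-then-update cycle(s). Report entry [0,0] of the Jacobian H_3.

step 1: x^-=[-0.2300, 2.2600]  P^-=[1.0690 0.4330; 0.4330 0.9500]  H_jac=[0.9737 0.0000; 0.0000 -0.7718]  S=[1.3834 -0.3664; -0.3664 1.0558]  K=[0.7362 -0.0610; 0.1331 -0.6482]  nu=[-1.2120, 1.4759]  x^+=[-1.2124, 1.1420]  P^+=[0.2823 0.0779; 0.0779 0.4186]
step 2: x^-=[-0.6414, 1.1420]  P^-=[0.5749 0.2862; 0.2862 0.6286]  H_jac=[0.8013 0.0000; 0.0000 -0.9095]  S=[0.7391 -0.2495; -0.2495 1.0100]  K=[0.5850 -0.1132; 0.1300 -0.5340]  nu=[-2.0017, 0.3442]  x^+=[-1.8514, 0.6980]  P^+=[0.2759 0.0873; 0.0873 0.2936]
step 3: x^-=[-1.5024, 0.6980]  P^-=[0.5467 0.2331; 0.2331 0.5036]  H_jac=[0.0684 0.0000; 0.0000 -0.6427]  S=[0.3726 -0.0512; -0.0512 0.6980]  K=[0.0715 -0.2094; -0.0212 -0.4652]  nu=[2.4077, -2.4961]  x^+=[-0.8075, 1.8082]  P^+=[0.5126 0.1642; 0.1642 0.3533]

H_jac[0,0] = 0.0684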